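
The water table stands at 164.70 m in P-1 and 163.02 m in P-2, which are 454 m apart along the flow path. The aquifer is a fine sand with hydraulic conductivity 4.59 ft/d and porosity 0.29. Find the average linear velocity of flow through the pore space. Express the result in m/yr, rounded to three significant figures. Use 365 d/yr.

6.52 m/yr

Hydraulic gradient i = (164.70 − 163.02) / 454 = 1.68 / 454 = 0.003700
K = 4.59 ft/d × 0.3048 = 1.399 m/d
Specific discharge q = 1.399 × 0.003700 = 0.005177 m/d
v_s = q/n_e = 0.005177/0.29 = 0.01785 m/d
   = 0.01785 × 365 = 6.52 m/yr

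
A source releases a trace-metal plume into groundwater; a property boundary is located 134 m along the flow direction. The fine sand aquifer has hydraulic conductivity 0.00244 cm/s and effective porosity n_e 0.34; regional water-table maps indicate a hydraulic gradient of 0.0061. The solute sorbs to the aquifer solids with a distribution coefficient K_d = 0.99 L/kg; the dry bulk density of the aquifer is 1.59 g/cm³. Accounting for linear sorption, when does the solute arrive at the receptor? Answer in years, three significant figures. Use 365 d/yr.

54.6 years

K = 0.00244 cm/s × 864 = 2.108 m/d
q = Ki = 2.108 × 0.0061 = 0.01286 m/d
v_s = q/n_e = 0.01286/0.34 = 0.03782 m/d
Retardation R = 1 + ρ_b·K_d/n = 1 + 1.59×0.99/0.34 = 5.630
Contaminant velocity v_c = v/R = 0.03782/5.630 = 0.006718 m/d
t = L/v_c = 134/0.006718 = 19950 d
   = 19950/365 = 54.6 yr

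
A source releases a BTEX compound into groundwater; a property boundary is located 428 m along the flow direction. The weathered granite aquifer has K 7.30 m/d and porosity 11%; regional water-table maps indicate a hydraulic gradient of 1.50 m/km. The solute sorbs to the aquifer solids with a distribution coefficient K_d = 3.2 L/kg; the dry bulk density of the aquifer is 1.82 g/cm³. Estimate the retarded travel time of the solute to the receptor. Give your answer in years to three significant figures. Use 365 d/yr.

635 years

q = Ki = 7.30 × 0.0015 = 0.01095 m/d
Average linear velocity = 0.01095 / 0.11 = 0.09955 m/d
Retardation R = 1 + ρ_b·K_d/n = 1 + 1.82×3.2/0.11 = 53.95
Contaminant velocity v_c = v/R = 0.09955/53.95 = 0.001845 m/d
t = L/v_c = 428/0.001845 = 231900 d
   = 231900/365 = 635 yr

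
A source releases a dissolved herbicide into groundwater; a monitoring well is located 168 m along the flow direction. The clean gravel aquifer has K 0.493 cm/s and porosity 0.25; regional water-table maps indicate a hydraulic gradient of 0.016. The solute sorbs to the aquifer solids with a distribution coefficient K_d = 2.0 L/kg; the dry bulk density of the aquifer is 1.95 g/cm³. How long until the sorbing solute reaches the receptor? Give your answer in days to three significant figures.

102 days

K = 0.493 cm/s × 864 = 426.0 m/d
q = Ki = 426.0 × 0.016 = 6.815 m/d
v_s = q/n_e = 6.815/0.25 = 27.26 m/d
Retardation R = 1 + ρ_b·K_d/n = 1 + 1.95×2.0/0.25 = 16.60
Contaminant velocity v_c = v/R = 27.26/16.60 = 1.642 m/d
t = L/v_c = 168/1.642 = 102.3 d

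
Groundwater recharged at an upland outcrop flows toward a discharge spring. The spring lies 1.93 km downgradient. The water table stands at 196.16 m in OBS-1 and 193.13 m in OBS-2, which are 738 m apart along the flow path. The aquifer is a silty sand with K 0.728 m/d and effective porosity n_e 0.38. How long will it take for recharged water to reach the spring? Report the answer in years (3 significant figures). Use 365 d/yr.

Hydraulic gradient i = (196.16 − 193.13) / 738 = 3.03 / 738 = 0.004106
q = Ki = 0.728 × 0.004106 = 0.002989 m/d
v = Ki/n = 0.728·0.004106/0.38 = 0.007866 m/d
L = 1.93 km = 1930 m
t = L / v = 1930 / 0.007866 = 245400 d
   = 245400 / 365 = 672 yr

672 years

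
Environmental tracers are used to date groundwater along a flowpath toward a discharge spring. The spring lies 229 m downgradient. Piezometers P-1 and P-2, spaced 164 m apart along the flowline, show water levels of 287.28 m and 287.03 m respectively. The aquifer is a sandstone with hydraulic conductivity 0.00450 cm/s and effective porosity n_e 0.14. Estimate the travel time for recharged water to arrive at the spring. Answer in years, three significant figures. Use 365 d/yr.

Hydraulic gradient i = (287.28 − 287.03) / 164 = 0.25 / 164 = 0.001524
K = 0.00450 cm/s × 864 = 3.888 m/d
Darcy flux q = K·i = 3.888 × 0.001524 = 0.005927 m/d
Seepage velocity v = q / n = 0.005927 / 0.14 = 0.04233 m/d
t = L / v = 229 / 0.04233 = 5409 d
   = 5409 / 365 = 14.8 yr

14.8 years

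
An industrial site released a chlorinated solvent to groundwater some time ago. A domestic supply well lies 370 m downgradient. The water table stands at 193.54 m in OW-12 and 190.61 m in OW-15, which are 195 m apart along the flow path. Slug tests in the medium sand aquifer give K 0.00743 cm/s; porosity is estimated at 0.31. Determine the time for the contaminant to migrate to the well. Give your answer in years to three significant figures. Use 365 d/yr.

3.26 years

Hydraulic gradient i = (193.54 − 190.61) / 195 = 2.93 / 195 = 0.01503
K = 0.00743 cm/s × 864 = 6.420 m/d
Specific discharge q = 6.420 × 0.01503 = 0.09646 m/d
v_s = q/n_e = 0.09646/0.31 = 0.3112 m/d
t = L / v = 370 / 0.3112 = 1189 d
   = 1189 / 365 = 3.26 yr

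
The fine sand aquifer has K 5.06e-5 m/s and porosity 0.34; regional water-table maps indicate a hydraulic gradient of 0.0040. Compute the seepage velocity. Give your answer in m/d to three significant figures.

K = 5.06e-5 m/s × 86400 s/d = 4.372 m/d
Darcy flux q = K·i = 4.372 × 0.0040 = 0.01749 m/d
v = Ki/n = 4.372·0.0040/0.34 = 0.05143 m/d

0.0514 m/d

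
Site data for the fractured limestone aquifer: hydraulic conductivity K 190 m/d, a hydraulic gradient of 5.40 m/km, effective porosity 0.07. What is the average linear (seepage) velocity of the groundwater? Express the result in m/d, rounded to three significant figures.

Darcy flux q = K·i = 190 × 0.0054 = 1.026 m/d
v = Ki/n = 190·0.0054/0.07 = 14.66 m/d

14.7 m/d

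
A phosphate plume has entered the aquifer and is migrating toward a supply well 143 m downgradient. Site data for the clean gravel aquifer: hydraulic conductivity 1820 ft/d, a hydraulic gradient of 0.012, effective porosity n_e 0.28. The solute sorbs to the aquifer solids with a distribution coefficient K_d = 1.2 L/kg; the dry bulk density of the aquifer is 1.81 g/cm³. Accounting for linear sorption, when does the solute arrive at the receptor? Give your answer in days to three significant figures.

K = 1820 ft/d × 0.3048 = 554.7 m/d
Specific discharge q = 554.7 × 0.012 = 6.657 m/d
Average linear velocity = 6.657 / 0.28 = 23.77 m/d
Retardation R = 1 + ρ_b·K_d/n = 1 + 1.81×1.2/0.28 = 8.757
Contaminant velocity v_c = v/R = 23.77/8.757 = 2.715 m/d
t = L/v_c = 143/2.715 = 52.67 d

52.7 days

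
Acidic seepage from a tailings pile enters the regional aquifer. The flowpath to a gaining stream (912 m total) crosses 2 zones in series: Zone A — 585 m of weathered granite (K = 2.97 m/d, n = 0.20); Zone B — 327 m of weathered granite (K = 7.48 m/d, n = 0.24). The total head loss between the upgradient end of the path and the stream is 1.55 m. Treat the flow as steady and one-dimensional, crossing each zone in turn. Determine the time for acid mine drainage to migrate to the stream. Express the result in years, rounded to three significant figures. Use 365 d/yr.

Continuity: the same q passes through each zone, so ΔH = q·Σ(L_j/K_j) — the zones act as resistances in series.
Σ(L/K) = 585/2.97 + 327/7.48 = 197.0 + 43.72 = 240.7 d
q = ΔH / Σ(L/K) = 1.55 / 240.7 = 0.006440 m/d (same in every zone)
Zone A: v = q/n = 0.006440/0.20 = 0.03220 m/d → t_A = 585/0.03220 = 18170 d
Zone B: v = q/n = 0.006440/0.24 = 0.02683 m/d → t_B = 327/0.02683 = 12190 d
Total t = 18170 + 12190 = 30350 d
   = 30350 / 365 = 83.2 yr

83.2 years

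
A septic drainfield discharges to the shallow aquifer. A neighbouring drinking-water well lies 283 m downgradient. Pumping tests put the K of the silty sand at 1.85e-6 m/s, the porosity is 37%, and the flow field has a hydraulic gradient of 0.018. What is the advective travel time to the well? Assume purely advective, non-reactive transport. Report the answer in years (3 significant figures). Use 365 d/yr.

K = 1.85e-6 m/s × 86400 s/d = 0.1598 m/d
q = Ki = 0.1598 × 0.018 = 0.002877 m/d
v_s = q/n_e = 0.002877/0.37 = 0.007776 m/d
t = L / v = 283 / 0.007776 = 36390 d
   = 36390 / 365 = 99.7 yr

99.7 years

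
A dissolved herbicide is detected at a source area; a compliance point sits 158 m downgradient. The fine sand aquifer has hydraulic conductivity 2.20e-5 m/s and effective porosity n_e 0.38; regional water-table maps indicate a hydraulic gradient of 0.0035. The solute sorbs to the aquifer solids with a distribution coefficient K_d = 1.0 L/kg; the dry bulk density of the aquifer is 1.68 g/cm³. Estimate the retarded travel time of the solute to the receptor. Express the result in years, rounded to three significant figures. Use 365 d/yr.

134 years

K = 2.20e-5 m/s × 86400 s/d = 1.901 m/d
q = Ki = 1.901 × 0.0035 = 0.006653 m/d
v_s = q/n_e = 0.006653/0.38 = 0.01751 m/d
Retardation R = 1 + ρ_b·K_d/n = 1 + 1.68×1.0/0.38 = 5.421
Contaminant velocity v_c = v/R = 0.01751/5.421 = 0.003230 m/d
t = L/v_c = 158/0.003230 = 48920 d
   = 48920/365 = 134 yr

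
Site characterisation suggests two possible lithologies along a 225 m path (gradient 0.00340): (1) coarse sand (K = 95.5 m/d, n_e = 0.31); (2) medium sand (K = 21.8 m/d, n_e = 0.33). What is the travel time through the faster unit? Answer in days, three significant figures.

215 days

Unit 1 (coarse sand): v = 95.5×0.0034/0.31 = 1.047 m/d, t = 225/1.047 = 214.8 d
Unit 2 (medium sand): v = 21.8×0.0034/0.33 = 0.2246 m/d, t = 225/0.2246 = 1002 d
Faster unit: t = 215 d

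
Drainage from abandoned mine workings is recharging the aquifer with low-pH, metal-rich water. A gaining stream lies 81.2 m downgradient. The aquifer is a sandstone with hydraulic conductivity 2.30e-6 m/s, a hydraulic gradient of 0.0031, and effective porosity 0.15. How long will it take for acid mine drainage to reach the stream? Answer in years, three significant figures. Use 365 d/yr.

54.2 years

K = 2.30e-6 m/s × 86400 s/d = 0.1987 m/d
Darcy flux q = K·i = 0.1987 × 0.0031 = 6.160e-4 m/d
v_s = q/n_e = 6.160e-4/0.15 = 0.004107 m/d
t = L / v = 81.2 / 0.004107 = 19770 d
   = 19770 / 365 = 54.2 yr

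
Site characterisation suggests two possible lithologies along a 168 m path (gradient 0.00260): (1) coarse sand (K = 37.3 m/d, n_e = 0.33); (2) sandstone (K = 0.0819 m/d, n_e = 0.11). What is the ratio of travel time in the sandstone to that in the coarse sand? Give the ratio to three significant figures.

152

Unit 1 (coarse sand): v = 37.3×0.0026/0.33 = 0.2939 m/d, t = 168/0.2939 = 571.7 d
Unit 2 (sandstone): v = 0.0819×0.0026/0.11 = 0.001936 m/d, t = 168/0.001936 = 86790 d
t(sandstone) / t(coarse sand) = 86790/571.7 = 152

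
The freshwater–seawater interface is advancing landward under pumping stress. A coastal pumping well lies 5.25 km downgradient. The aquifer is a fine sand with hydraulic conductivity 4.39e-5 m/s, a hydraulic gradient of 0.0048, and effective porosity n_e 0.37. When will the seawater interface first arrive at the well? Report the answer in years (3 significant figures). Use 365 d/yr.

K = 4.39e-5 m/s × 86400 s/d = 3.793 m/d
q = Ki = 3.793 × 0.0048 = 0.01821 m/d
Seepage velocity v = q / n = 0.01821 / 0.37 = 0.04921 m/d
L = 5.25 km = 5250 m
t = L / v = 5250 / 0.04921 = 106700 d
   = 106700 / 365 = 292 yr

292 years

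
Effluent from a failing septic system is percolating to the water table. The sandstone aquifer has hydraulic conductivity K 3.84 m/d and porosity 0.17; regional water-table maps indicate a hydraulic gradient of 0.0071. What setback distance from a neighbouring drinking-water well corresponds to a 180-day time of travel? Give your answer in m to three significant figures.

q = Ki = 3.84 × 0.0071 = 0.02726 m/d
v = Ki/n = 3.84·0.0071/0.17 = 0.1604 m/d
L = v × T = 0.1604 × 180 = 28.87 m

28.9 m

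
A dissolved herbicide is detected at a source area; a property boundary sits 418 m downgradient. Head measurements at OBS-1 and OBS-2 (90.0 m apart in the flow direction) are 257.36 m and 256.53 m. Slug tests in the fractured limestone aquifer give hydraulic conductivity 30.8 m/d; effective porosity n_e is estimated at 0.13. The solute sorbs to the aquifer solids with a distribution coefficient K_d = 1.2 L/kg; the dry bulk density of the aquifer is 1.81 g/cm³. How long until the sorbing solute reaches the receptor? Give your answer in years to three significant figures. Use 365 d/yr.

Hydraulic gradient i = (257.36 − 256.53) / 90.0 = 0.83 / 90.0 = 0.009222
Specific discharge q = 30.8 × 0.009222 = 0.2840 m/d
Seepage velocity v = q / n = 0.2840 / 0.13 = 2.185 m/d
Retardation R = 1 + ρ_b·K_d/n = 1 + 1.81×1.2/0.13 = 17.71
Contaminant velocity v_c = v/R = 2.185/17.71 = 0.1234 m/d
t = L/v_c = 418/0.1234 = 3388 d
   = 3388/365 = 9.28 yr

9.28 years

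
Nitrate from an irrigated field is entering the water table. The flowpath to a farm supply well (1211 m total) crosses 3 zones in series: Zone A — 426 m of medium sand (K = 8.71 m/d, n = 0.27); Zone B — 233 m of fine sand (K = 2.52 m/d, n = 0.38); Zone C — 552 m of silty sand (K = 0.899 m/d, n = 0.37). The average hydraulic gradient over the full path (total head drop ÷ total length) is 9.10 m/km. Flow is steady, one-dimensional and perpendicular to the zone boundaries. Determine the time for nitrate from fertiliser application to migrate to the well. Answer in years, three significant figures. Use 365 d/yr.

Continuity: the same q passes through each zone, so ΔH = q·Σ(L_j/K_j) — the zones act as resistances in series.
Σ(L/K) = 426/8.71 + 233/2.52 + 552/0.899 = 48.91 + 92.46 + 614.0 = 755.4 d
K_eq = L_total / Σ(L/K) = 1211 / 755.4 = 1.603 m/d
q = K_eq · i = 1.603 × 0.0091 = 0.01459 m/d (same in every zone)
Zone A: v = q/n = 0.01459/0.27 = 0.05403 m/d → t_A = 426/0.05403 = 7884 d
Zone B: v = q/n = 0.01459/0.38 = 0.03839 m/d → t_B = 233/0.03839 = 6069 d
Zone C: v = q/n = 0.01459/0.37 = 0.03943 m/d → t_C = 552/0.03943 = 14000 d
Total t = 7884 + 6069 + 14000 = 27950 d
   = 27950 / 365 = 76.6 yr

76.6 years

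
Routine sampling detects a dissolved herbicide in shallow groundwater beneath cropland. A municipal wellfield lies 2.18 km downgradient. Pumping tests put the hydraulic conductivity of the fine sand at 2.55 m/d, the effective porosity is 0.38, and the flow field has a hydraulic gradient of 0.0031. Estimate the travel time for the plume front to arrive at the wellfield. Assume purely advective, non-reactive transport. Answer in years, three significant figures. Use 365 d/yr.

Darcy flux q = K·i = 2.55 × 0.0031 = 0.007905 m/d
v = Ki/n = 2.55·0.0031/0.38 = 0.02080 m/d
L = 2.18 km = 2180 m
t = L / v = 2180 / 0.02080 = 104800 d
   = 104800 / 365 = 287 yr

287 years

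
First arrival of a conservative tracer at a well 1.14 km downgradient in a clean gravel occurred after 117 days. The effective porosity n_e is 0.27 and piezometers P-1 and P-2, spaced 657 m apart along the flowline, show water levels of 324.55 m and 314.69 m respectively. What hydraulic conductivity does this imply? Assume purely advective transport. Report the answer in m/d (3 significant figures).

Hydraulic gradient i = (324.55 − 314.69) / 657 = 9.86 / 657 = 0.01501
L = 1.14 km = 1140 m
v = L / t = 1140 / 117 = 9.744 m/d
K = v · n / i = 9.744 × 0.27 / 0.01501 = 175 m/d

175 m/d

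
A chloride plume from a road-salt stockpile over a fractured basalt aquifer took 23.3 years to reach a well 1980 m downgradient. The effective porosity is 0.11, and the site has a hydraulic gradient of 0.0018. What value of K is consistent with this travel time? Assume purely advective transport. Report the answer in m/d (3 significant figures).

14.2 m/d

t = 23.3 years = 8505 d
v = L / t = 1980 / 8505 = 0.2328 m/d
K = v · n / i = 0.2328 × 0.11 / 0.0018 = 14.2 m/d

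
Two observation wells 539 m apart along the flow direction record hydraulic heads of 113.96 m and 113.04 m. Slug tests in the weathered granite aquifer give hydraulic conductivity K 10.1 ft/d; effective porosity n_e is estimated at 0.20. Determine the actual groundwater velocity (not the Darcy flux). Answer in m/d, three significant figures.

Hydraulic gradient i = (113.96 − 113.04) / 539 = 0.92 / 539 = 0.001707
K = 10.1 ft/d × 0.3048 = 3.078 m/d
Darcy flux q = K·i = 3.078 × 0.001707 = 0.005255 m/d
Seepage velocity v = q / n = 0.005255 / 0.20 = 0.02627 m/d

0.0263 m/d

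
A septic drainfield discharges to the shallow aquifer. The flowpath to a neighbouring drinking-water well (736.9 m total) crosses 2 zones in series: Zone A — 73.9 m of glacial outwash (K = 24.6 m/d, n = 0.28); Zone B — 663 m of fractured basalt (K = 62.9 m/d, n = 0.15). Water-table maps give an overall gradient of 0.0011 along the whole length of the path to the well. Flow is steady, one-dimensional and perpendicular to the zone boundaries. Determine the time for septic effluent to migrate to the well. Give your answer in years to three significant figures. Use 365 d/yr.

Steady 1-D flow in series ⇒ the Darcy flux q is identical in every zone and the zone head losses add (resistances L/K in series).
Σ(L/K) = 73.9/24.6 + 663/62.9 = 3.004 + 10.54 = 13.54 d
K_eq = L_total / Σ(L/K) = 736.9 / 13.54 = 54.41 m/d
q = K_eq · i = 54.41 × 0.0011 = 0.05985 m/d (same in every zone)
Zone A: v = q/n = 0.05985/0.28 = 0.2137 m/d → t_A = 73.9/0.2137 = 345.8 d
Zone B: v = q/n = 0.05985/0.15 = 0.3990 m/d → t_B = 663/0.3990 = 1662 d
Total t = 345.8 + 1662 = 2008 d
   = 2008 / 365 = 5.50 yr

5.50 years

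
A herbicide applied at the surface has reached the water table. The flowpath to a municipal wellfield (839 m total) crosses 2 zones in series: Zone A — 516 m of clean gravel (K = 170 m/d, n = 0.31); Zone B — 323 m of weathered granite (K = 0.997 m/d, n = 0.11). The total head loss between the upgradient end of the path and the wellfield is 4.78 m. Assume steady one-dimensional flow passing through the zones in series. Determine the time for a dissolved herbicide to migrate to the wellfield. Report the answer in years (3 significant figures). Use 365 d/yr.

Continuity: the same q passes through each zone, so ΔH = q·Σ(L_j/K_j) — the zones act as resistances in series.
Σ(L/K) = 516/170 + 323/0.997 = 3.035 + 324.0 = 327.0 d
q = ΔH / Σ(L/K) = 4.78 / 327.0 = 0.01462 m/d (same in every zone)
Zone A: v = q/n = 0.01462/0.31 = 0.04715 m/d → t_A = 516/0.04715 = 10940 d
Zone B: v = q/n = 0.01462/0.11 = 0.1329 m/d → t_B = 323/0.1329 = 2431 d
Total t = 10940 + 2431 = 13370 d
   = 13370 / 365 = 36.6 yr

36.6 years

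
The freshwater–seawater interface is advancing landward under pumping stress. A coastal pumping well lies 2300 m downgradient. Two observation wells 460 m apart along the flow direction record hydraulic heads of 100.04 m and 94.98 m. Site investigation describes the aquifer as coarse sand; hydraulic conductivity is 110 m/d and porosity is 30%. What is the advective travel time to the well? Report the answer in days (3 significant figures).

570 days

Hydraulic gradient i = (100.04 − 94.98) / 460 = 5.06 / 460 = 0.01100
Specific discharge q = 110 × 0.01100 = 1.210 m/d
v_s = q/n_e = 1.210/0.30 = 4.033 m/d
t = L / v = 2300 / 4.033 = 570.2 d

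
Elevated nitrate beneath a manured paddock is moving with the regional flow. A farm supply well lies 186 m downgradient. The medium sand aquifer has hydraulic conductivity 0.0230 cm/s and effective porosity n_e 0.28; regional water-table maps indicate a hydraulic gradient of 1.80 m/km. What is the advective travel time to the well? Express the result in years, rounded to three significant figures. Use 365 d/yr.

K = 0.0230 cm/s × 864 = 19.87 m/d
Darcy flux q = K·i = 19.87 × 0.0018 = 0.03577 m/d
Average linear velocity = 0.03577 / 0.28 = 0.1277 m/d
t = L / v = 186 / 0.1277 = 1456 d
   = 1456 / 365 = 3.99 yr

3.99 years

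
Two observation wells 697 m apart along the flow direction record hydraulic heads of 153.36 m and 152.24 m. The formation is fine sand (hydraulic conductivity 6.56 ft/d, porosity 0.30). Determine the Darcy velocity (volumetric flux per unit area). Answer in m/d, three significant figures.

Hydraulic gradient i = (153.36 − 152.24) / 697 = 1.12 / 697 = 0.001607
K = 6.56 ft/d × 0.3048 = 1.999 m/d
q = Ki = 1.999 × 0.001607 = 0.003213 m/d

0.00321 m/d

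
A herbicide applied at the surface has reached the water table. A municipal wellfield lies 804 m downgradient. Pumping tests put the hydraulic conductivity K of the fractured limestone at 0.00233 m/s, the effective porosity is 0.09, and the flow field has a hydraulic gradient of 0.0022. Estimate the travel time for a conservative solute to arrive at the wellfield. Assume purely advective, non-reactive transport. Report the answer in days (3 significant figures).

K = 0.00233 m/s × 86400 s/d = 201.3 m/d
q = Ki = 201.3 × 0.0022 = 0.4429 m/d
v = Ki/n = 201.3·0.0022/0.09 = 4.921 m/d
t = L / v = 804 / 4.921 = 163.4 d

163 days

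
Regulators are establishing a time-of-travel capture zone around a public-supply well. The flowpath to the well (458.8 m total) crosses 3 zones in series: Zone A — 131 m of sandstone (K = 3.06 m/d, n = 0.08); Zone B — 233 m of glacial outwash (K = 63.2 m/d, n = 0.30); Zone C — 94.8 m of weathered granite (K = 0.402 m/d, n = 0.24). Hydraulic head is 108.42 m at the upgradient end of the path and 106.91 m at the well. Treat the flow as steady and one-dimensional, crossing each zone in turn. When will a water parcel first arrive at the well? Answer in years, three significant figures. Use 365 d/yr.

52.8 years

Total head drop ΔH = 108.42 − 106.91 = 1.51 m
Continuity: the same q passes through each zone, so ΔH = q·Σ(L_j/K_j) — the zones act as resistances in series.
Σ(L/K) = 131/3.06 + 233/63.2 + 94.8/0.402 = 42.81 + 3.687 + 235.8 = 282.3 d
q = ΔH / Σ(L/K) = 1.51 / 282.3 = 0.005349 m/d (same in every zone)
Zone A: v = q/n = 0.005349/0.08 = 0.06686 m/d → t_A = 131/0.06686 = 1959 d
Zone B: v = q/n = 0.005349/0.30 = 0.01783 m/d → t_B = 233/0.01783 = 13070 d
Zone C: v = q/n = 0.005349/0.24 = 0.02229 m/d → t_C = 94.8/0.02229 = 4254 d
Total t = 1959 + 13070 + 4254 = 19280 d
   = 19280 / 365 = 52.8 yr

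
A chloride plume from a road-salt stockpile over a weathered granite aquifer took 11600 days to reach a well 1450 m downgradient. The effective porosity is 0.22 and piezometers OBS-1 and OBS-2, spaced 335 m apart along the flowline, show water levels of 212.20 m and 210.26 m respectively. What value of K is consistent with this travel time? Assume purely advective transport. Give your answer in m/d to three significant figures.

4.75 m/d

Hydraulic gradient i = (212.20 − 210.26) / 335 = 1.94 / 335 = 0.005791
v = L / t = 1450 / 11600 = 0.1250 m/d
K = v · n / i = 0.1250 × 0.22 / 0.005791 = 4.75 m/d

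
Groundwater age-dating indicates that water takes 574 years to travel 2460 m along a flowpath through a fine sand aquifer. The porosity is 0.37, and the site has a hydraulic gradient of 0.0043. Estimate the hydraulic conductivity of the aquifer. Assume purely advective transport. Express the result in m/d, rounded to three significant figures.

1.01 m/d

t = 574 years = 209500 d
v = L / t = 2460 / 209500 = 0.01174 m/d
K = v · n / i = 0.01174 × 0.37 / 0.0043 = 1.01 m/d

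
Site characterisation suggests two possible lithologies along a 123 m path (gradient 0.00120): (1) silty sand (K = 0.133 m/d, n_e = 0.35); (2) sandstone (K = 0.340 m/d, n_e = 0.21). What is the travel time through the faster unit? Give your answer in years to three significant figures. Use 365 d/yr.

Unit 1 (silty sand): v = 0.133×0.0012/0.35 = 4.560e-4 m/d, t = 123/4.560e-4 = 269700 d
Unit 2 (sandstone): v = 0.340×0.0012/0.21 = 0.001943 m/d, t = 123/0.001943 = 63310 d
Faster: 63310 d / 365 = 173 yr

173 years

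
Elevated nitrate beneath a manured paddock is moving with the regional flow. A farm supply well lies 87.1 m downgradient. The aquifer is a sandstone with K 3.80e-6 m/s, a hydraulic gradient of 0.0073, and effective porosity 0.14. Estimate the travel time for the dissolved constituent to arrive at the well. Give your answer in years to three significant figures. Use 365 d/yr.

13.9 years

K = 3.80e-6 m/s × 86400 s/d = 0.3283 m/d
Darcy flux q = K·i = 0.3283 × 0.0073 = 0.002397 m/d
Seepage velocity v = q / n = 0.002397 / 0.14 = 0.01712 m/d
t = L / v = 87.1 / 0.01712 = 5088 d
   = 5088 / 365 = 13.9 yr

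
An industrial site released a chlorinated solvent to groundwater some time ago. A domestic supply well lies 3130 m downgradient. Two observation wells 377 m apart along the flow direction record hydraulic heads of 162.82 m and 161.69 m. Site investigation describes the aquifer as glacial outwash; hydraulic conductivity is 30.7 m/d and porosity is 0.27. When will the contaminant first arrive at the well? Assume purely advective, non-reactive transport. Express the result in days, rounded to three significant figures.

9180 days

Hydraulic gradient i = (162.82 − 161.69) / 377 = 1.13 / 377 = 0.002997
q = Ki = 30.7 × 0.002997 = 0.09202 m/d
Average linear velocity = 0.09202 / 0.27 = 0.3408 m/d
t = L / v = 3130 / 0.3408 = 9184 d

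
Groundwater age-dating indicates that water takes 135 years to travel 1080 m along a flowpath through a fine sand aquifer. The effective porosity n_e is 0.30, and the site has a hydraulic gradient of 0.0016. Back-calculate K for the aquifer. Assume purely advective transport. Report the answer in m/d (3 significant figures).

t = 135 years = 49280 d
v = L / t = 1080 / 49280 = 0.02192 m/d
K = v · n / i = 0.02192 × 0.30 / 0.0016 = 4.11 m/d

4.11 m/d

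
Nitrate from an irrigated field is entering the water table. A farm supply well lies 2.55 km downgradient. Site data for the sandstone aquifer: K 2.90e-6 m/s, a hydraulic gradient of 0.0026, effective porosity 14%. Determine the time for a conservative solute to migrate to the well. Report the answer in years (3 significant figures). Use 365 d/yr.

K = 2.90e-6 m/s × 86400 s/d = 0.2506 m/d
Specific discharge q = 0.2506 × 0.0026 = 6.515e-4 m/d
Average linear velocity = 6.515e-4 / 0.14 = 0.004653 m/d
L = 2.55 km = 2550 m
t = L / v = 2550 / 0.004653 = 548000 d
   = 548000 / 365 = 1500 yr

1500 years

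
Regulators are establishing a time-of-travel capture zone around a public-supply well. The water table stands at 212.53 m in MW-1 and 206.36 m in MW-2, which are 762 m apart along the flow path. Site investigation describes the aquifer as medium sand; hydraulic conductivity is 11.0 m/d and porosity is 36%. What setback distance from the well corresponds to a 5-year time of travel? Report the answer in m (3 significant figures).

452 m

Hydraulic gradient i = (212.53 − 206.36) / 762 = 6.17 / 762 = 0.008097
Darcy flux q = K·i = 11.0 × 0.008097 = 0.08907 m/d
v_s = q/n_e = 0.08907/0.36 = 0.2474 m/d
T = 5 yr × 365 = 1825 d
L = v × T = 0.2474 × 1825 = 451.5 m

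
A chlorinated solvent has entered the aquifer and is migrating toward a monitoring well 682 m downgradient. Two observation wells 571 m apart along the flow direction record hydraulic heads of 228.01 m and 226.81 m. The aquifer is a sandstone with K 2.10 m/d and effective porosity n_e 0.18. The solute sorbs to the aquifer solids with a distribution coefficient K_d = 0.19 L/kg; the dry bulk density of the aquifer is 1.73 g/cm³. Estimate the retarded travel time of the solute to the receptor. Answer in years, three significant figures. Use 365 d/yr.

Hydraulic gradient i = (228.01 − 226.81) / 571 = 1.20 / 571 = 0.002102
q = Ki = 2.10 × 0.002102 = 0.004413 m/d
v_s = q/n_e = 0.004413/0.18 = 0.02452 m/d
Retardation R = 1 + ρ_b·K_d/n = 1 + 1.73×0.19/0.18 = 2.826
Contaminant velocity v_c = v/R = 0.02452/2.826 = 0.008676 m/d
t = L/v_c = 682/0.008676 = 78610 d
   = 78610/365 = 215 yr

215 years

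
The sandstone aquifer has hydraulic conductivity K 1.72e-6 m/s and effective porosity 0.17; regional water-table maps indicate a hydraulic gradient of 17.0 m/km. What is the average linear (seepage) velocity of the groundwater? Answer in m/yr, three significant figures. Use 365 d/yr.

5.42 m/yr

K = 1.72e-6 m/s × 86400 s/d = 0.1486 m/d
Specific discharge q = 0.1486 × 0.017 = 0.002526 m/d
Seepage velocity v = q / n = 0.002526 / 0.17 = 0.01486 m/d
   = 0.01486 × 365 = 5.42 m/yr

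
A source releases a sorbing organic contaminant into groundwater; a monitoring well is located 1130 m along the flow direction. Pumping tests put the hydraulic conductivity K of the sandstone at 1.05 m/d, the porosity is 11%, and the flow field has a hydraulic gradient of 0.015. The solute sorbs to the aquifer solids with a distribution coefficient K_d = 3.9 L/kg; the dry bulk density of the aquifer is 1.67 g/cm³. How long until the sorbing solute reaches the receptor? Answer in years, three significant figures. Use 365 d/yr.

1300 years

q = Ki = 1.05 × 0.015 = 0.01575 m/d
Average linear velocity = 0.01575 / 0.11 = 0.1432 m/d
Retardation R = 1 + ρ_b·K_d/n = 1 + 1.67×3.9/0.11 = 60.21
Contaminant velocity v_c = v/R = 0.1432/60.21 = 0.002378 m/d
t = L/v_c = 1130/0.002378 = 475200 d
   = 475200/365 = 1300 yr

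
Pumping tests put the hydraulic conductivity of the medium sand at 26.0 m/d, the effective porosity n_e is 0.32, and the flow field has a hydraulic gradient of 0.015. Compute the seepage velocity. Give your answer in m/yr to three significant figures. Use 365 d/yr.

445 m/yr

Specific discharge q = 26.0 × 0.015 = 0.3900 m/d
v = Ki/n = 26.0·0.015/0.32 = 1.219 m/d
   = 1.219 × 365 = 445 m/yr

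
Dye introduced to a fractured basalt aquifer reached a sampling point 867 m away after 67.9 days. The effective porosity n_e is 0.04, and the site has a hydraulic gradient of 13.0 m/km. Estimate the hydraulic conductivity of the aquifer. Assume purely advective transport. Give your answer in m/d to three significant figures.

v = L / t = 867 / 67.9 = 12.77 m/d
K = v · n / i = 12.77 × 0.04 / 0.013 = 39.3 m/d

39.3 m/d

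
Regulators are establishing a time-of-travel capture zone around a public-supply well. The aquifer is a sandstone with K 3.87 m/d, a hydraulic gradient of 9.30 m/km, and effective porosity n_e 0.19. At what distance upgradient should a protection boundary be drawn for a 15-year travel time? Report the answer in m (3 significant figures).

1040 m

q = Ki = 3.87 × 0.0093 = 0.03599 m/d
Seepage velocity v = q / n = 0.03599 / 0.19 = 0.1894 m/d
T = 15 yr × 365 = 5475 d
L = v × T = 0.1894 × 5475 = 1037 m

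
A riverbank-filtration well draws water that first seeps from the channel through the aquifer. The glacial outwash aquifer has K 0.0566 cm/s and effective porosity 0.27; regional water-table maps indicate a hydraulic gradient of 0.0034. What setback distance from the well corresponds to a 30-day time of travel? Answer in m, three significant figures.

18.5 m

K = 0.0566 cm/s × 864 = 48.90 m/d
Darcy flux q = K·i = 48.90 × 0.0034 = 0.1663 m/d
v_s = q/n_e = 0.1663/0.27 = 0.6158 m/d
L = v × T = 0.6158 × 30 = 18.47 m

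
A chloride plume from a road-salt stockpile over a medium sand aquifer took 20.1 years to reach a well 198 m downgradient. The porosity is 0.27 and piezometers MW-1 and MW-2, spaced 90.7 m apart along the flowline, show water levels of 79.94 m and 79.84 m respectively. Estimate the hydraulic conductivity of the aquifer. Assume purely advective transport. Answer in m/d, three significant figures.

6.61 m/d

Hydraulic gradient i = (79.94 − 79.84) / 90.7 = 0.10 / 90.7 = 0.001103
t = 20.1 years = 7337 d
v = L / t = 198 / 7337 = 0.02699 m/d
K = v · n / i = 0.02699 × 0.27 / 0.001103 = 6.61 m/d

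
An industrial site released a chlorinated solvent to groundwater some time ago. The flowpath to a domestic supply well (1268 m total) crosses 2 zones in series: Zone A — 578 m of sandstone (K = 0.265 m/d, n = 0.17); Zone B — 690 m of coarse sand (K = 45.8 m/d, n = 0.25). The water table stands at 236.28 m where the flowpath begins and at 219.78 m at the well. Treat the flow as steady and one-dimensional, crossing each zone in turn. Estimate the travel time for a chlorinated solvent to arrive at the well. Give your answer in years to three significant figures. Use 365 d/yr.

98.7 years

Total head drop ΔH = 236.28 − 219.78 = 16.50 m
Steady 1-D flow in series ⇒ the Darcy flux q is identical in every zone and the zone head losses add (resistances L/K in series).
Σ(L/K) = 578/0.265 + 690/45.8 = 2181 + 15.07 = 2196 d
q = ΔH / Σ(L/K) = 16.50 / 2196 = 0.007513 m/d (same in every zone)
Zone A: v = q/n = 0.007513/0.17 = 0.04419 m/d → t_A = 578/0.04419 = 13080 d
Zone B: v = q/n = 0.007513/0.25 = 0.03005 m/d → t_B = 690/0.03005 = 22960 d
Total t = 13080 + 22960 = 36040 d
   = 36040 / 365 = 98.7 yr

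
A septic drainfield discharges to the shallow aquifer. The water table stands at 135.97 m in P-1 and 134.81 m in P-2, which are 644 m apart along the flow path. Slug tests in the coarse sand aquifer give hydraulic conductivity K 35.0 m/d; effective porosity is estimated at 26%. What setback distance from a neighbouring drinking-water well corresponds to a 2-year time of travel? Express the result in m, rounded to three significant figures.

Hydraulic gradient i = (135.97 − 134.81) / 644 = 1.16 / 644 = 0.001801
Darcy flux q = K·i = 35.0 × 0.001801 = 0.06304 m/d
Average linear velocity = 0.06304 / 0.26 = 0.2425 m/d
T = 2 yr × 365 = 730 d
L = v × T = 0.2425 × 730 = 177.0 m

177 m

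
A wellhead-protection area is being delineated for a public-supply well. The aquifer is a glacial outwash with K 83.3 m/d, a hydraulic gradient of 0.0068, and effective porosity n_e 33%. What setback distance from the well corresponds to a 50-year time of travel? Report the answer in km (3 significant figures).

31.3 km

q = Ki = 83.3 × 0.0068 = 0.5664 m/d
v = Ki/n = 83.3·0.0068/0.33 = 1.716 m/d
T = 50 yr × 365 = 18250 d
L = v × T = 1.716 × 18250 = 31330 m
   = 31.3 km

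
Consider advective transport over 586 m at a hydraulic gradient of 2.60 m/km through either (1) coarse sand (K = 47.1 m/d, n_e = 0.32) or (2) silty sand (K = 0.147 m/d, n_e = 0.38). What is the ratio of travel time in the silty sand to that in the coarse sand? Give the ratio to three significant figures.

380

Unit 1 (coarse sand): v = 47.1×0.0026/0.32 = 0.3827 m/d, t = 586/0.3827 = 1531 d
Unit 2 (silty sand): v = 0.147×0.0026/0.38 = 0.001006 m/d, t = 586/0.001006 = 582600 d
t(silty sand) / t(coarse sand) = 582600/1531 = 380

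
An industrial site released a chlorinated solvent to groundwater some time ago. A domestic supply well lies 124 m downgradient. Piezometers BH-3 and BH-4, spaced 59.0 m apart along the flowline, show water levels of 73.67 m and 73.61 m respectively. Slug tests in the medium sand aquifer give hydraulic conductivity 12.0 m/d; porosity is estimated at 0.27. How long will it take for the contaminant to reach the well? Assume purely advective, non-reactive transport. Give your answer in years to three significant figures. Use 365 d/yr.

7.52 years

Hydraulic gradient i = (73.67 − 73.61) / 59.0 = 0.06 / 59.0 = 0.001017
q = Ki = 12.0 × 0.001017 = 0.01220 m/d
Seepage velocity v = q / n = 0.01220 / 0.27 = 0.04520 m/d
t = L / v = 124 / 0.04520 = 2744 d
   = 2744 / 365 = 7.52 yr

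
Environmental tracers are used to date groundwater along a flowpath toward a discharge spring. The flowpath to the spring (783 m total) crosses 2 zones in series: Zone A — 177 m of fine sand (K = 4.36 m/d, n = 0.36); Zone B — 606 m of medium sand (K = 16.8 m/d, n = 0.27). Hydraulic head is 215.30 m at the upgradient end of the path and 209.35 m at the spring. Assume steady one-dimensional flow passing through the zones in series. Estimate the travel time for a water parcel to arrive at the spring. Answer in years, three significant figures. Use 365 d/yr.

8.03 years

Total head drop ΔH = 215.30 − 209.35 = 5.95 m
Steady 1-D flow in series ⇒ the Darcy flux q is identical in every zone and the zone head losses add (resistances L/K in series).
Σ(L/K) = 177/4.36 + 606/16.8 = 40.60 + 36.07 = 76.67 d
q = ΔH / Σ(L/K) = 5.95 / 76.67 = 0.07761 m/d (same in every zone)
Zone A: v = q/n = 0.07761/0.36 = 0.2156 m/d → t_A = 177/0.2156 = 821.1 d
Zone B: v = q/n = 0.07761/0.27 = 0.2874 m/d → t_B = 606/0.2874 = 2108 d
Total t = 821.1 + 2108 = 2929 d
   = 2929 / 365 = 8.03 yr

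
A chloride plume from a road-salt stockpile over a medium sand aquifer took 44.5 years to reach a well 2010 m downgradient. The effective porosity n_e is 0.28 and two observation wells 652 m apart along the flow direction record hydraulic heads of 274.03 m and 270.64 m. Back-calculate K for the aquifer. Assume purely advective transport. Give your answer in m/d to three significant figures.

6.66 m/d

Hydraulic gradient i = (274.03 − 270.64) / 652 = 3.39 / 652 = 0.005199
t = 44.5 years = 16240 d
v = L / t = 2010 / 16240 = 0.1237 m/d
K = v · n / i = 0.1237 × 0.28 / 0.005199 = 6.66 m/d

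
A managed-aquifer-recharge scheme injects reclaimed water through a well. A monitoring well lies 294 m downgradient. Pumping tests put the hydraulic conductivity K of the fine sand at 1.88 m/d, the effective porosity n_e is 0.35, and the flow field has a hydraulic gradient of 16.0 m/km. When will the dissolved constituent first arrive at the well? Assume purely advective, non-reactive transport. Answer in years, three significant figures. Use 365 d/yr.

9.37 years

Specific discharge q = 1.88 × 0.016 = 0.03008 m/d
Average linear velocity = 0.03008 / 0.35 = 0.08594 m/d
t = L / v = 294 / 0.08594 = 3421 d
   = 3421 / 365 = 9.37 yr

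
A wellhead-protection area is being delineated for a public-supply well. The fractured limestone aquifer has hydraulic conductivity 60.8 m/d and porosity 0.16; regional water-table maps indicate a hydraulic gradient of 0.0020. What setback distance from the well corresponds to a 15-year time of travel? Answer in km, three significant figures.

4.16 km

Specific discharge q = 60.8 × 0.0020 = 0.1216 m/d
Seepage velocity v = q / n = 0.1216 / 0.16 = 0.7600 m/d
T = 15 yr × 365 = 5475 d
L = v × T = 0.7600 × 5475 = 4161 m
   = 4.16 km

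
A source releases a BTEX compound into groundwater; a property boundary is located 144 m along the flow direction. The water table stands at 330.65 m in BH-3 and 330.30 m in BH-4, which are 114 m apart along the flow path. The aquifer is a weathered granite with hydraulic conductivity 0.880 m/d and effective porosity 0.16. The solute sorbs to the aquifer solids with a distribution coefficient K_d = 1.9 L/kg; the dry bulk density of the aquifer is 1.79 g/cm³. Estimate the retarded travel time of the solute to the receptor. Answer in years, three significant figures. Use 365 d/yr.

Hydraulic gradient i = (330.65 − 330.30) / 114 = 0.35 / 114 = 0.003070
q = Ki = 0.880 × 0.003070 = 0.002702 m/d
Average linear velocity = 0.002702 / 0.16 = 0.01689 m/d
Retardation R = 1 + ρ_b·K_d/n = 1 + 1.79×1.9/0.16 = 22.26
Contaminant velocity v_c = v/R = 0.01689/22.26 = 7.587e-4 m/d
t = L/v_c = 144/7.587e-4 = 189800 d
   = 189800/365 = 520 yr

520 years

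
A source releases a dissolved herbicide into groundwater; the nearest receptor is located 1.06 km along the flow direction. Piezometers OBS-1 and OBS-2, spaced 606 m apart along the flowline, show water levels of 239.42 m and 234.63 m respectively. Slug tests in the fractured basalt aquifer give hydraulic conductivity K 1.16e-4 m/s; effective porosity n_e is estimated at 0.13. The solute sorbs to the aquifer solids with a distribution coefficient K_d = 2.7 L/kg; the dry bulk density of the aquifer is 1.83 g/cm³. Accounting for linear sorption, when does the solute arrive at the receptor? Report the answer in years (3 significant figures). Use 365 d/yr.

Hydraulic gradient i = (239.42 − 234.63) / 606 = 4.79 / 606 = 0.007904
K = 1.16e-4 m/s × 86400 s/d = 10.02 m/d
q = Ki = 10.02 × 0.007904 = 0.07922 m/d
Average linear velocity = 0.07922 / 0.13 = 0.6094 m/d
Retardation R = 1 + ρ_b·K_d/n = 1 + 1.83×2.7/0.13 = 39.01
Contaminant velocity v_c = v/R = 0.6094/39.01 = 0.01562 m/d
L = 1.06 km = 1060 m
t = L/v_c = 1060/0.01562 = 67850 d
   = 67850/365 = 186 yr

186 years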